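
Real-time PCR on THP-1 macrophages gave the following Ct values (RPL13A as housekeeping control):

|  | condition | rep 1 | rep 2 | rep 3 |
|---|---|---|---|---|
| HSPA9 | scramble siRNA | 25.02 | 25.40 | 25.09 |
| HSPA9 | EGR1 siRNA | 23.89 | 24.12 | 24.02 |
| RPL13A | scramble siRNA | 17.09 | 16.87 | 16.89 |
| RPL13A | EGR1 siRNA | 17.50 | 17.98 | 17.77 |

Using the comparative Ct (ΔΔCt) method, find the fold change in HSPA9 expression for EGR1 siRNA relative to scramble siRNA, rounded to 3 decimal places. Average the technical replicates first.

3.891

Mean Ct: HSPA9 scramble siRNA 25.170; HSPA9 EGR1 siRNA 24.010; RPL13A scramble siRNA 16.950; RPL13A EGR1 siRNA 17.750
ΔCt(scramble siRNA) = 25.170 − 16.950 = 8.220
ΔCt(EGR1 siRNA) = 24.010 − 17.750 = 6.260
ΔΔCt = 6.260 − 8.220 = -1.960
Fold change = 2^(−(-1.960)) = 2^1.960 = 3.8906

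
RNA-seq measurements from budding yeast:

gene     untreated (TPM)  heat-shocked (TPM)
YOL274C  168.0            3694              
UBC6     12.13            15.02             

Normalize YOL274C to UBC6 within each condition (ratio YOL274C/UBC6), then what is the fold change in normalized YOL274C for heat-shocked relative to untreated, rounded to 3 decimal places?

YOL274C/UBC6 (untreated) = 168.0 / 12.13 = 13.85
YOL274C/UBC6 (heat-shocked) = 3694 / 15.02 = 245.94
Fold change = 245.94 / 13.85 = 17.7574

17.757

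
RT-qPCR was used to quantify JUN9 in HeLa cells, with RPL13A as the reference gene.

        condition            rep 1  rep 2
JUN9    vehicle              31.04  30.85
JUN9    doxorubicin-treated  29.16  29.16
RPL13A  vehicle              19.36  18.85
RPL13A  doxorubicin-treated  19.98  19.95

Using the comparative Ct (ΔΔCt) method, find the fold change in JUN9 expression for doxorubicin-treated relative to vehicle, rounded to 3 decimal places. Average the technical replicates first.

Mean Ct: JUN9 vehicle 30.945; JUN9 doxorubicin-treated 29.160; RPL13A vehicle 19.105; RPL13A doxorubicin-treated 19.965
ΔCt(vehicle) = 30.945 − 19.105 = 11.840
ΔCt(doxorubicin-treated) = 29.160 − 19.965 = 9.195
ΔΔCt = 9.195 − 11.840 = -2.645
Fold change = 2^(−(-2.645)) = 2^2.645 = 6.2550

6.255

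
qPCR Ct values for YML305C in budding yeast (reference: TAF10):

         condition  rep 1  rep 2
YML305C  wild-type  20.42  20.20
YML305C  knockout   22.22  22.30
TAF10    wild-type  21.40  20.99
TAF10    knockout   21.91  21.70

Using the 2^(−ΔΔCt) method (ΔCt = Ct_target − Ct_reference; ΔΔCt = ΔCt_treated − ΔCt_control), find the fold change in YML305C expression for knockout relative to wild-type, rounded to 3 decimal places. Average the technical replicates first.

0.395

Mean Ct: YML305C wild-type 20.310; YML305C knockout 22.260; TAF10 wild-type 21.195; TAF10 knockout 21.805
ΔCt(wild-type) = 20.310 − 21.195 = -0.885
ΔCt(knockout) = 22.260 − 21.805 = 0.455
ΔΔCt = 0.455 − (-0.885) = 1.340
Fold change = 2^(−1.340) = 0.3950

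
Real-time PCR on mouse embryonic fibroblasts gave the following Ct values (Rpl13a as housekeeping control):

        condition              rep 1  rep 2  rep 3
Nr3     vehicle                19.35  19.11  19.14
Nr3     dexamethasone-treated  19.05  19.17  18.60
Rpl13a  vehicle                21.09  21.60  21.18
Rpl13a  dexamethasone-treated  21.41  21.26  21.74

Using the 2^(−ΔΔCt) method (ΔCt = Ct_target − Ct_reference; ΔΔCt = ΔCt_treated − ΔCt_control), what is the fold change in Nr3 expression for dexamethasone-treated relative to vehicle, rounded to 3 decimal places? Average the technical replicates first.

Mean Ct: Nr3 vehicle 19.200; Nr3 dexamethasone-treated 18.940; Rpl13a vehicle 21.290; Rpl13a dexamethasone-treated 21.470
ΔCt(vehicle) = 19.200 − 21.290 = -2.090
ΔCt(dexamethasone-treated) = 18.940 − 21.470 = -2.530
ΔΔCt = -2.530 − (-2.090) = -0.440
Fold change = 2^(−(-0.440)) = 2^0.440 = 1.3566

1.357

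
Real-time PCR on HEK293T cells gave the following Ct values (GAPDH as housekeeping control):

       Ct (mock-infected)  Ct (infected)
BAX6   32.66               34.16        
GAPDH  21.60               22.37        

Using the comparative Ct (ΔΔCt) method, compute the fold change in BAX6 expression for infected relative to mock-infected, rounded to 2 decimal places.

ΔCt(mock-infected) = 32.660 − 21.600 = 11.060
ΔCt(infected) = 34.160 − 22.370 = 11.790
ΔΔCt = 11.790 − 11.060 = 0.730
Fold change = 2^(−0.730) = 0.603

0.60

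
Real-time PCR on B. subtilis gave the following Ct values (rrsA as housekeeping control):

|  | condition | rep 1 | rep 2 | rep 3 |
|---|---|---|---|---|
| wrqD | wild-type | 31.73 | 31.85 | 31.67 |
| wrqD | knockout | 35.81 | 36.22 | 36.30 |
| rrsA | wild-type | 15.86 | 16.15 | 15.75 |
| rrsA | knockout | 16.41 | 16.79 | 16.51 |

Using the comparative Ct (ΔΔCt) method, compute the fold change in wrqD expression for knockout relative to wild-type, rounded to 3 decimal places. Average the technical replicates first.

0.076

Mean Ct: wrqD wild-type 31.750; wrqD knockout 36.110; rrsA wild-type 15.920; rrsA knockout 16.570
ΔCt(wild-type) = 31.750 − 15.920 = 15.830
ΔCt(knockout) = 36.110 − 16.570 = 19.540
ΔΔCt = 19.540 − 15.830 = 3.710
Fold change = 2^(−3.710) = 0.0764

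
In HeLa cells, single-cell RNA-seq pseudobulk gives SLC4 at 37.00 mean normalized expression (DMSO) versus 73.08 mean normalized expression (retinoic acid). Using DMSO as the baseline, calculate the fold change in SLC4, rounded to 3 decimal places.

Fold change = 73.08 / 37.00 = 1.9751
SLC4 is upregulated.

1.975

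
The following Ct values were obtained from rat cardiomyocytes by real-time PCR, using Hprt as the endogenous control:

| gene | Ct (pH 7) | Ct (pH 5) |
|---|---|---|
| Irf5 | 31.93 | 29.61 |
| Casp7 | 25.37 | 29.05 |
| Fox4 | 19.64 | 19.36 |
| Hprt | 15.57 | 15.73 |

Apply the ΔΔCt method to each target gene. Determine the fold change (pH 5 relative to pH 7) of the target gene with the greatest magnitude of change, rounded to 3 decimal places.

Irf5: ΔΔCt = (29.61−15.73) − (31.93−15.57) = 13.88 − 16.36 = -2.48; fold change = 2^2.48 = 5.579
Casp7: ΔΔCt = (29.05−15.73) − (25.37−15.57) = 13.32 − 9.80 = 3.52; fold change = 2^-3.52 = 0.087
Fox4: ΔΔCt = (19.36−15.73) − (19.64−15.57) = 3.63 − 4.07 = -0.44; fold change = 2^0.44 = 1.357
Casp7 has the largest |ΔΔCt| = 3.52.

0.087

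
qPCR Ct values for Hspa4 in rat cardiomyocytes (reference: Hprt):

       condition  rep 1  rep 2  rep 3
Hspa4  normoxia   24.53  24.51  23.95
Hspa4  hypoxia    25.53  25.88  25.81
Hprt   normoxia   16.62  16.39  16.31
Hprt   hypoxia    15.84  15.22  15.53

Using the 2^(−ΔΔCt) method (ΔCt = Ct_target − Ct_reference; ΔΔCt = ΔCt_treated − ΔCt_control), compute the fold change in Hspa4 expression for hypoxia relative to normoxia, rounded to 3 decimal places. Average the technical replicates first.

Mean Ct: Hspa4 normoxia 24.330; Hspa4 hypoxia 25.740; Hprt normoxia 16.440; Hprt hypoxia 15.530
ΔCt(normoxia) = 24.330 − 16.440 = 7.890
ΔCt(hypoxia) = 25.740 − 15.530 = 10.210
ΔΔCt = 10.210 − 7.890 = 2.320
Fold change = 2^(−2.320) = 0.2003

0.200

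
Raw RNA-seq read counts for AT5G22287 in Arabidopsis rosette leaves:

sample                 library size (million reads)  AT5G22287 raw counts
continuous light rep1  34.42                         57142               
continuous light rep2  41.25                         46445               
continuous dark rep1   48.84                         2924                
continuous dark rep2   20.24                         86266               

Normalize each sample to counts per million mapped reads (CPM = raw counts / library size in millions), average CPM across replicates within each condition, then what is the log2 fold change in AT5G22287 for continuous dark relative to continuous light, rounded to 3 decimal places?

CPM(continuous light rep1) = 57142 / 34.42 = 1660.1395
CPM(continuous light rep2) = 46445 / 41.25 = 1125.9394
CPM(continuous dark rep1) = 2924 / 48.84 = 59.8690
CPM(continuous dark rep2) = 86266 / 20.24 = 4262.1542
mean CPM(continuous light) = 1393.0394; mean CPM(continuous dark) = 2161.0116
Fold change = 2161.0116 / 1393.0394 = 1.55129
log2(1.55129) = 0.6335

0.633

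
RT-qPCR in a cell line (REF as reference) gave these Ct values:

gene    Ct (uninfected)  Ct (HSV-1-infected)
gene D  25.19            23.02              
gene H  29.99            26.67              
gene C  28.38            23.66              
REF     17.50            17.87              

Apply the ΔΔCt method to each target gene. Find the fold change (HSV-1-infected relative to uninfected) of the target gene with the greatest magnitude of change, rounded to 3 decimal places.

34.060

gene D: ΔΔCt = (23.02−17.87) − (25.19−17.50) = 5.15 − 7.69 = -2.54; fold change = 2^2.54 = 5.816
gene H: ΔΔCt = (26.67−17.87) − (29.99−17.50) = 8.80 − 12.49 = -3.69; fold change = 2^3.69 = 12.906
gene C: ΔΔCt = (23.66−17.87) − (28.38−17.50) = 5.79 − 10.88 = -5.09; fold change = 2^5.09 = 34.060
gene C has the largest |ΔΔCt| = 5.09.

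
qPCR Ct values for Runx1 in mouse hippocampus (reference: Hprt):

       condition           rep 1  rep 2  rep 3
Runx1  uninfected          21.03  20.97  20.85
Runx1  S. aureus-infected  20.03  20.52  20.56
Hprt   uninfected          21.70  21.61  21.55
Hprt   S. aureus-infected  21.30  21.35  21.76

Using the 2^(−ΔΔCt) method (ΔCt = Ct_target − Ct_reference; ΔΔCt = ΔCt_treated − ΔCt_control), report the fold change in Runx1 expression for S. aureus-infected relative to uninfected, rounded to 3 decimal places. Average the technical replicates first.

Mean Ct: Runx1 uninfected 20.950; Runx1 S. aureus-infected 20.370; Hprt uninfected 21.620; Hprt S. aureus-infected 21.470
ΔCt(uninfected) = 20.950 − 21.620 = -0.670
ΔCt(S. aureus-infected) = 20.370 − 21.470 = -1.100
ΔΔCt = -1.100 − (-0.670) = -0.430
Fold change = 2^(−(-0.430)) = 2^0.430 = 1.3472

1.347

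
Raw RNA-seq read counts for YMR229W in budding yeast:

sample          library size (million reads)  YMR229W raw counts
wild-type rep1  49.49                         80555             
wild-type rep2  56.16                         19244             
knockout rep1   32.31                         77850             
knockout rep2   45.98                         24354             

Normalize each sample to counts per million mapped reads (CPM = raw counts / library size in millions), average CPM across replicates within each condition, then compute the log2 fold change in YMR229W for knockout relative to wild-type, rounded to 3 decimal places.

0.577

CPM(wild-type rep1) = 80555 / 49.49 = 1627.7026
CPM(wild-type rep2) = 19244 / 56.16 = 342.6638
CPM(knockout rep1) = 77850 / 32.31 = 2409.4708
CPM(knockout rep2) = 24354 / 45.98 = 529.6651
mean CPM(wild-type) = 985.1832; mean CPM(knockout) = 1469.5679
Fold change = 1469.5679 / 985.1832 = 1.49167
log2(1.49167) = 0.5769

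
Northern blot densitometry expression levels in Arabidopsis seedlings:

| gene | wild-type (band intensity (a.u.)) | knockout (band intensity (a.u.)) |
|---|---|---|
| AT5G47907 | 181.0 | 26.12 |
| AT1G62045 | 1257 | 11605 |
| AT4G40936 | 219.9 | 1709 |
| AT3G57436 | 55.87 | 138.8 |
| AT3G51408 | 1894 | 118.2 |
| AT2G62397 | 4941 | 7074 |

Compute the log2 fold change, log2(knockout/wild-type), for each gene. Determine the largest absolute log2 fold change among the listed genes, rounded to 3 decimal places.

log2(26.12/181.0) = -2.793  (AT5G47907)
log2(11605/1257) = 3.207  (AT1G62045)
log2(1709/219.9) = 2.958  (AT4G40936)
log2(138.8/55.87) = 1.313  (AT3G57436)
log2(118.2/1894) = -4.002  (AT3G51408)
log2(7074/4941) = 0.518  (AT2G62397)
The largest magnitude belongs to AT3G51408.

4.002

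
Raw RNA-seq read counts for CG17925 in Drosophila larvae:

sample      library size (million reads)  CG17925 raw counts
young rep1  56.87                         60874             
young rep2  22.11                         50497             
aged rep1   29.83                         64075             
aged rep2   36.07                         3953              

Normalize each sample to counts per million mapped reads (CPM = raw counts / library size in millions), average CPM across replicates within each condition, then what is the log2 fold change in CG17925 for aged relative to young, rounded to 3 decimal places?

-0.571

CPM(young rep1) = 60874 / 56.87 = 1070.4062
CPM(young rep2) = 50497 / 22.11 = 2283.8987
CPM(aged rep1) = 64075 / 29.83 = 2148.0054
CPM(aged rep2) = 3953 / 36.07 = 109.5925
mean CPM(young) = 1677.1524; mean CPM(aged) = 1128.7989
Fold change = 1128.7989 / 1677.1524 = 0.67304
log2(0.67304) = -0.5712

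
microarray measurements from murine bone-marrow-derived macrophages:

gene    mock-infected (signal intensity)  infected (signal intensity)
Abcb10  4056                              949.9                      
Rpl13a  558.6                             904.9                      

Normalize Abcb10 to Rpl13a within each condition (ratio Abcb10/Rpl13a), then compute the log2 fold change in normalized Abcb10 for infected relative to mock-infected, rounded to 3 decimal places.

-2.790

Abcb10/Rpl13a (mock-infected) = 4056 / 558.6 = 7.261
Abcb10/Rpl13a (infected) = 949.9 / 904.9 = 1.0497
Fold change = 1.0497 / 7.261 = 0.1446
log2(0.1446) = -2.7902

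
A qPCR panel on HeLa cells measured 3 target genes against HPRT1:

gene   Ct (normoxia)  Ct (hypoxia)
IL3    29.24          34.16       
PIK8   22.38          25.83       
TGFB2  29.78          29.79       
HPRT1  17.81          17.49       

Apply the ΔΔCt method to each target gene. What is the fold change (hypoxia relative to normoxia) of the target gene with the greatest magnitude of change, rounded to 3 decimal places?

IL3: ΔΔCt = (34.16−17.49) − (29.24−17.81) = 16.67 − 11.43 = 5.24; fold change = 2^-5.24 = 0.026
PIK8: ΔΔCt = (25.83−17.49) − (22.38−17.81) = 8.34 − 4.57 = 3.77; fold change = 2^-3.77 = 0.073
TGFB2: ΔΔCt = (29.79−17.49) − (29.78−17.81) = 12.30 − 11.97 = 0.33; fold change = 2^-0.33 = 0.796
IL3 has the largest |ΔΔCt| = 5.24.

0.026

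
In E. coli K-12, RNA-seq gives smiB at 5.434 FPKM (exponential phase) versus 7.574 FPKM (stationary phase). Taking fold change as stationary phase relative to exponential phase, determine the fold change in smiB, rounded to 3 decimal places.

1.394

Fold change = 7.574 / 5.434 = 1.3938
smiB is upregulated.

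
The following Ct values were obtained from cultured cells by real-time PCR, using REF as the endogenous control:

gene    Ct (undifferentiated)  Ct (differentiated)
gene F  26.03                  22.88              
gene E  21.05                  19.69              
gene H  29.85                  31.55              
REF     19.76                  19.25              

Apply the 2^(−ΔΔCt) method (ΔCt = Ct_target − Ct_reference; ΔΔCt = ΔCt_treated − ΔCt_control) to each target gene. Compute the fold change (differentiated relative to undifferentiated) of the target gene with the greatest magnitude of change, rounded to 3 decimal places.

6.233

gene F: ΔΔCt = (22.88−19.25) − (26.03−19.76) = 3.63 − 6.27 = -2.64; fold change = 2^2.64 = 6.233
gene E: ΔΔCt = (19.69−19.25) − (21.05−19.76) = 0.44 − 1.29 = -0.85; fold change = 2^0.85 = 1.803
gene H: ΔΔCt = (31.55−19.25) − (29.85−19.76) = 12.30 − 10.09 = 2.21; fold change = 2^-2.21 = 0.216
gene F has the largest |ΔΔCt| = 2.64.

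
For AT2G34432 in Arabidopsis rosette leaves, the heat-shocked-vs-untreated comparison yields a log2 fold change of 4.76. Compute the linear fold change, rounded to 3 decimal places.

27.096

Fold change = 2^(4.76) = 27.0958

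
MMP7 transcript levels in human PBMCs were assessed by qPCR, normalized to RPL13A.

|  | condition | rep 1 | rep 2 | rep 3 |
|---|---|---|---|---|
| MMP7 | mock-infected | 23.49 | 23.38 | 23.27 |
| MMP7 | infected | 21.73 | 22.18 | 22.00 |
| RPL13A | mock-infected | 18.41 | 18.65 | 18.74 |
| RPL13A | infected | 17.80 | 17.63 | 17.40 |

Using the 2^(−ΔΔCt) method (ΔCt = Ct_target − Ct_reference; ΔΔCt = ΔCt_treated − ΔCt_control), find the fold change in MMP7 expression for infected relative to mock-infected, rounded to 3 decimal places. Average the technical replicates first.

Mean Ct: MMP7 mock-infected 23.380; MMP7 infected 21.970; RPL13A mock-infected 18.600; RPL13A infected 17.610
ΔCt(mock-infected) = 23.380 − 18.600 = 4.780
ΔCt(infected) = 21.970 − 17.610 = 4.360
ΔΔCt = 4.360 − 4.780 = -0.420
Fold change = 2^(−(-0.420)) = 2^0.420 = 1.3379

1.338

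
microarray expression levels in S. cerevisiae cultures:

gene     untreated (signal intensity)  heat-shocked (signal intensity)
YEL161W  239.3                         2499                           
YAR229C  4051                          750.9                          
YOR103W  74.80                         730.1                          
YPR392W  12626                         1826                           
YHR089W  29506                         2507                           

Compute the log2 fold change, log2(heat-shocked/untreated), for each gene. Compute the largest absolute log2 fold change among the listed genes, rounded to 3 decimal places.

log2(2499/239.3) = 3.384  (YEL161W)
log2(750.9/4051) = -2.432  (YAR229C)
log2(730.1/74.80) = 3.287  (YOR103W)
log2(1826/12626) = -2.790  (YPR392W)
log2(2507/29506) = -3.557  (YHR089W)
The largest magnitude belongs to YHR089W.

3.557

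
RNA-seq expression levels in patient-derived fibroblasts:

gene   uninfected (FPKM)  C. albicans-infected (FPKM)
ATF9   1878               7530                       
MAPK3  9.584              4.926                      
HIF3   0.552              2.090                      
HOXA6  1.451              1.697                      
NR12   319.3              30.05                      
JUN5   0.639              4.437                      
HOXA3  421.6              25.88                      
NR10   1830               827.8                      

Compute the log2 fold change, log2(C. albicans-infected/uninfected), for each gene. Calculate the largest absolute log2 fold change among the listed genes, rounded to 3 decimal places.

log2(7530/1878) = 2.003  (ATF9)
log2(4.926/9.584) = -0.960  (MAPK3)
log2(2.090/0.552) = 1.921  (HIF3)
log2(1.697/1.451) = 0.226  (HOXA6)
log2(30.05/319.3) = -3.409  (NR12)
log2(4.437/0.639) = 2.796  (JUN5)
log2(25.88/421.6) = -4.026  (HOXA3)
log2(827.8/1830) = -1.144  (NR10)
The largest magnitude belongs to HOXA3.

4.026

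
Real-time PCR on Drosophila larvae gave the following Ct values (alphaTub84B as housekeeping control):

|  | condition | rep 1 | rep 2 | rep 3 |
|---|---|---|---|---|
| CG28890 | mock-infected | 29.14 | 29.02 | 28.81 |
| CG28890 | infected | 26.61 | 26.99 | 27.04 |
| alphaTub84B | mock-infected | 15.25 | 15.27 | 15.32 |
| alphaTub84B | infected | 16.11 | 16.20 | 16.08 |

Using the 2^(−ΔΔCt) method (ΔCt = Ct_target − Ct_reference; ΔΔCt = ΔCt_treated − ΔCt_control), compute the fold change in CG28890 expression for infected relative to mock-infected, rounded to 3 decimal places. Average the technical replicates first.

7.781

Mean Ct: CG28890 mock-infected 28.990; CG28890 infected 26.880; alphaTub84B mock-infected 15.280; alphaTub84B infected 16.130
ΔCt(mock-infected) = 28.990 − 15.280 = 13.710
ΔCt(infected) = 26.880 − 16.130 = 10.750
ΔΔCt = 10.750 − 13.710 = -2.960
Fold change = 2^(−(-2.960)) = 2^2.960 = 7.7812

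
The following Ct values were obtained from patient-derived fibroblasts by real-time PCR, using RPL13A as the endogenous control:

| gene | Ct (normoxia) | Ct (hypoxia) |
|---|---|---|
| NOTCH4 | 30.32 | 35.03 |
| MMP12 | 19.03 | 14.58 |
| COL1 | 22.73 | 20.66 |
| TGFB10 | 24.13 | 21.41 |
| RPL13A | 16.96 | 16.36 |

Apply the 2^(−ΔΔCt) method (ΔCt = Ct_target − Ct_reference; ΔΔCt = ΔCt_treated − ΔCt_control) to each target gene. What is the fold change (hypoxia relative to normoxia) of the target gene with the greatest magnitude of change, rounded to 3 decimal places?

0.025

NOTCH4: ΔΔCt = (35.03−16.36) − (30.32−16.96) = 18.67 − 13.36 = 5.31; fold change = 2^-5.31 = 0.025
MMP12: ΔΔCt = (14.58−16.36) − (19.03−16.96) = -1.78 − 2.07 = -3.85; fold change = 2^3.85 = 14.420
COL1: ΔΔCt = (20.66−16.36) − (22.73−16.96) = 4.30 − 5.77 = -1.47; fold change = 2^1.47 = 2.770
TGFB10: ΔΔCt = (21.41−16.36) − (24.13−16.96) = 5.05 − 7.17 = -2.12; fold change = 2^2.12 = 4.347
NOTCH4 has the largest |ΔΔCt| = 5.31.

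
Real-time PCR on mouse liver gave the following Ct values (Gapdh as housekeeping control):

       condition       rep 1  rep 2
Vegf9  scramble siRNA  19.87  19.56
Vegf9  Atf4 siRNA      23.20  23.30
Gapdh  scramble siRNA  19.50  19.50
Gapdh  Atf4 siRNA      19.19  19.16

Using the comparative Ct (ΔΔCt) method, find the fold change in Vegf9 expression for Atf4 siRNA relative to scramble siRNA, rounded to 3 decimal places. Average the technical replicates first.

0.069

Mean Ct: Vegf9 scramble siRNA 19.715; Vegf9 Atf4 siRNA 23.250; Gapdh scramble siRNA 19.500; Gapdh Atf4 siRNA 19.175
ΔCt(scramble siRNA) = 19.715 − 19.500 = 0.215
ΔCt(Atf4 siRNA) = 23.250 − 19.175 = 4.075
ΔΔCt = 4.075 − 0.215 = 3.860
Fold change = 2^(−3.860) = 0.0689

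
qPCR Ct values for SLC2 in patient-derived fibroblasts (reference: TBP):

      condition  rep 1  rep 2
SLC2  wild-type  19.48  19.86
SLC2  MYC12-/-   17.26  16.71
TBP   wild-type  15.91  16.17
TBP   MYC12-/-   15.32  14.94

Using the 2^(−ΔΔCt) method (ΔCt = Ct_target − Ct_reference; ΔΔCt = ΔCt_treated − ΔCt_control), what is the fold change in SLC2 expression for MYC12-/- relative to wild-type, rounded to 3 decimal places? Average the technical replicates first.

Mean Ct: SLC2 wild-type 19.670; SLC2 MYC12-/- 16.985; TBP wild-type 16.040; TBP MYC12-/- 15.130
ΔCt(wild-type) = 19.670 − 16.040 = 3.630
ΔCt(MYC12-/-) = 16.985 − 15.130 = 1.855
ΔΔCt = 1.855 − 3.630 = -1.775
Fold change = 2^(−(-1.775)) = 2^1.775 = 3.4224

3.422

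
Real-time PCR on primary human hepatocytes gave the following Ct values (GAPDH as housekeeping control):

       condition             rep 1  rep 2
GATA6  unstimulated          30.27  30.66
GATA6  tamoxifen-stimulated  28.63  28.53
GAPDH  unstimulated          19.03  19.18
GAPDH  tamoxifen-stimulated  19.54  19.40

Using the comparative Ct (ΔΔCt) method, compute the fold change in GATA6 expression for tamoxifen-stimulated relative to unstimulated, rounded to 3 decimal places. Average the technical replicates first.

4.757

Mean Ct: GATA6 unstimulated 30.465; GATA6 tamoxifen-stimulated 28.580; GAPDH unstimulated 19.105; GAPDH tamoxifen-stimulated 19.470
ΔCt(unstimulated) = 30.465 − 19.105 = 11.360
ΔCt(tamoxifen-stimulated) = 28.580 − 19.470 = 9.110
ΔΔCt = 9.110 − 11.360 = -2.250
Fold change = 2^(−(-2.250)) = 2^2.250 = 4.7568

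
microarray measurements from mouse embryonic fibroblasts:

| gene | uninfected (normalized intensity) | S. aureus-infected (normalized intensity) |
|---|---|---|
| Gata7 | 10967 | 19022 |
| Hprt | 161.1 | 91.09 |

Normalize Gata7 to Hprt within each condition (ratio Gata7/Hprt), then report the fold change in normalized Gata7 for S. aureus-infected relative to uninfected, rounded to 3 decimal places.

3.068

Gata7/Hprt (uninfected) = 10967 / 161.1 = 68.076
Gata7/Hprt (S. aureus-infected) = 19022 / 91.09 = 208.83
Fold change = 208.83 / 68.076 = 3.0676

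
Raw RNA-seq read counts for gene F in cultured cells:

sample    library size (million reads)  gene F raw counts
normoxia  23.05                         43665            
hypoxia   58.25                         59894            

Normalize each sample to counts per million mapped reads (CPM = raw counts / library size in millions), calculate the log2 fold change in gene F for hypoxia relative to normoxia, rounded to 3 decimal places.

-0.882

CPM(normoxia) = 43665 / 23.05 = 1894.3601
CPM(hypoxia) = 59894 / 58.25 = 1028.2232
Fold change = 1028.2232 / 1894.3601 = 0.54278
log2(0.54278) = -0.8816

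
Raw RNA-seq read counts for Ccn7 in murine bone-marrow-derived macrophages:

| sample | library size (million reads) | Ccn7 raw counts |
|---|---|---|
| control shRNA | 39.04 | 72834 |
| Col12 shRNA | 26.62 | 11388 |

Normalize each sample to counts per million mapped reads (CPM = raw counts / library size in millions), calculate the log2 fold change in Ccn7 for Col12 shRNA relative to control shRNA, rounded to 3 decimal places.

CPM(control shRNA) = 72834 / 39.04 = 1865.6250
CPM(Col12 shRNA) = 11388 / 26.62 = 427.7986
Fold change = 427.7986 / 1865.6250 = 0.22931
log2(0.22931) = -2.1247

-2.125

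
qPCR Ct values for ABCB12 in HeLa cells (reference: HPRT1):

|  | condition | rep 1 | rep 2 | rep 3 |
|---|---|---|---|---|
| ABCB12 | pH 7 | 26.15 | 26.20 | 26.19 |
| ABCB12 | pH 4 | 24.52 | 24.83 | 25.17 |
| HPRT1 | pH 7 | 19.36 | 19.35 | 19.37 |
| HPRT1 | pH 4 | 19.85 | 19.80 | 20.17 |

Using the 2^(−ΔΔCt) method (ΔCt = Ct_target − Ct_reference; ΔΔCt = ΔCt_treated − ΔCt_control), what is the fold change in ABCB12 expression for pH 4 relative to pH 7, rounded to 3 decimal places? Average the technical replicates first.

3.784

Mean Ct: ABCB12 pH 7 26.180; ABCB12 pH 4 24.840; HPRT1 pH 7 19.360; HPRT1 pH 4 19.940
ΔCt(pH 7) = 26.180 − 19.360 = 6.820
ΔCt(pH 4) = 24.840 − 19.940 = 4.900
ΔΔCt = 4.900 − 6.820 = -1.920
Fold change = 2^(−(-1.920)) = 2^1.920 = 3.7842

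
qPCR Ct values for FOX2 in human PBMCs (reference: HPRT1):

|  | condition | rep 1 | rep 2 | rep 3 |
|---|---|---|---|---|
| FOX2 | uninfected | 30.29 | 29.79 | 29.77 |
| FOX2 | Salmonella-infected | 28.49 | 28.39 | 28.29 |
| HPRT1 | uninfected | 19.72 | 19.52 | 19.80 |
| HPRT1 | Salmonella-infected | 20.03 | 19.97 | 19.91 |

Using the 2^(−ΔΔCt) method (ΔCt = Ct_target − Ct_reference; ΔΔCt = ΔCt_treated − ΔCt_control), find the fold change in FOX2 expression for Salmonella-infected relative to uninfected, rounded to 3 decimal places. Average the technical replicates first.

Mean Ct: FOX2 uninfected 29.950; FOX2 Salmonella-infected 28.390; HPRT1 uninfected 19.680; HPRT1 Salmonella-infected 19.970
ΔCt(uninfected) = 29.950 − 19.680 = 10.270
ΔCt(Salmonella-infected) = 28.390 − 19.970 = 8.420
ΔΔCt = 8.420 − 10.270 = -1.850
Fold change = 2^(−(-1.850)) = 2^1.850 = 3.6050

3.605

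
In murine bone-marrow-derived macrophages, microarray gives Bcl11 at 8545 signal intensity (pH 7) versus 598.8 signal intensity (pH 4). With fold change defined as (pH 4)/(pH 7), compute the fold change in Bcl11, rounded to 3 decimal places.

Fold change = 598.8 / 8545 = 0.0701
Bcl11 is downregulated.

0.070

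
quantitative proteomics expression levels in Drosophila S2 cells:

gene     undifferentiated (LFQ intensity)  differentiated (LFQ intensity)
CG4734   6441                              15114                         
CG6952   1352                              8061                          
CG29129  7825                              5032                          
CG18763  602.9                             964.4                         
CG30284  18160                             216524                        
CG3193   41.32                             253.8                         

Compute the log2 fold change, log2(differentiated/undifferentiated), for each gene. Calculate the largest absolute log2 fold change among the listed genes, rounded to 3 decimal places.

log2(15114/6441) = 1.231  (CG4734)
log2(8061/1352) = 2.576  (CG6952)
log2(5032/7825) = -0.637  (CG29129)
log2(964.4/602.9) = 0.678  (CG18763)
log2(216524/18160) = 3.576  (CG30284)
log2(253.8/41.32) = 2.619  (CG3193)
The largest magnitude belongs to CG30284.

3.576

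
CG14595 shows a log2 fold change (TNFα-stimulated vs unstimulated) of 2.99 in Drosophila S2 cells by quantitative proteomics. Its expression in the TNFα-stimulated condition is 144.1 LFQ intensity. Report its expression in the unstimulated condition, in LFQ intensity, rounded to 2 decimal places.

Fold change = 2^(2.99) = 7.9447
unstimulated expression = 144.1 / 7.9447 = 18.14

18.14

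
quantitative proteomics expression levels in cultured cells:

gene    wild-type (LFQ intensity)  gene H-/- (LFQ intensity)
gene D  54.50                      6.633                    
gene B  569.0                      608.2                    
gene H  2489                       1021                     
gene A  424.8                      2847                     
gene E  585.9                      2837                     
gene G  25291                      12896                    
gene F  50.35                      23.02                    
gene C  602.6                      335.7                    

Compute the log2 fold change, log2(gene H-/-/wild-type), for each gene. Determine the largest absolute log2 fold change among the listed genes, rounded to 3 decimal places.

3.039

log2(6.633/54.50) = -3.039  (gene D)
log2(608.2/569.0) = 0.096  (gene B)
log2(1021/2489) = -1.286  (gene H)
log2(2847/424.8) = 2.745  (gene A)
log2(2837/585.9) = 2.276  (gene E)
log2(12896/25291) = -0.972  (gene G)
log2(23.02/50.35) = -1.129  (gene F)
log2(335.7/602.6) = -0.844  (gene C)
The largest magnitude belongs to gene D.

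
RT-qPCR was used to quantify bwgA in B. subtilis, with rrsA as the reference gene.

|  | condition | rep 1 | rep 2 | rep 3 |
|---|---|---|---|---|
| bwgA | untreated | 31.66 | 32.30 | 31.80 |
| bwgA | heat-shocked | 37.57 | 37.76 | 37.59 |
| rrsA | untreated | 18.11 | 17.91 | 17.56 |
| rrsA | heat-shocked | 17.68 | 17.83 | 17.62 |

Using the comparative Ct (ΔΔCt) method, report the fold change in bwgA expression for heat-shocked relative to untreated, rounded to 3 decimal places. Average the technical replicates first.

0.017

Mean Ct: bwgA untreated 31.920; bwgA heat-shocked 37.640; rrsA untreated 17.860; rrsA heat-shocked 17.710
ΔCt(untreated) = 31.920 − 17.860 = 14.060
ΔCt(heat-shocked) = 37.640 − 17.710 = 19.930
ΔΔCt = 19.930 − 14.060 = 5.870
Fold change = 2^(−5.870) = 0.0171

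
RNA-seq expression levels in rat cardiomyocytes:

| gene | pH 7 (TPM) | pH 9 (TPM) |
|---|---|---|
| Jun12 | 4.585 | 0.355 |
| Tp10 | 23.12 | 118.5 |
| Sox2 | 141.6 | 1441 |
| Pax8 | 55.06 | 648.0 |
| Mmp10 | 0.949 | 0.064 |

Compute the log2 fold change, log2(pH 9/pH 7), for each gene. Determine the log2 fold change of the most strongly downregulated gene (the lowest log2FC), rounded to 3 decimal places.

-3.890

log2(0.355/4.585) = -3.691  (Jun12)
log2(118.5/23.12) = 2.358  (Tp10)
log2(1441/141.6) = 3.347  (Sox2)
log2(648.0/55.06) = 3.557  (Pax8)
log2(0.064/0.949) = -3.890  (Mmp10)
Mmp10 is most strongly downregulated.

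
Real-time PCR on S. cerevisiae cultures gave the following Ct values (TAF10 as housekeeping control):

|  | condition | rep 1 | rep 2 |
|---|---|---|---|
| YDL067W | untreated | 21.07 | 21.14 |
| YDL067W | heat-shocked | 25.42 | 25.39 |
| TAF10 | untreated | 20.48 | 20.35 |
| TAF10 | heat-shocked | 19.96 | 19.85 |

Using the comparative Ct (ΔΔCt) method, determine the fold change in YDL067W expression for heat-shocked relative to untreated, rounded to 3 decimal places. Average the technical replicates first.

0.036

Mean Ct: YDL067W untreated 21.105; YDL067W heat-shocked 25.405; TAF10 untreated 20.415; TAF10 heat-shocked 19.905
ΔCt(untreated) = 21.105 − 20.415 = 0.690
ΔCt(heat-shocked) = 25.405 − 19.905 = 5.500
ΔΔCt = 5.500 − 0.690 = 4.810
Fold change = 2^(−4.810) = 0.0356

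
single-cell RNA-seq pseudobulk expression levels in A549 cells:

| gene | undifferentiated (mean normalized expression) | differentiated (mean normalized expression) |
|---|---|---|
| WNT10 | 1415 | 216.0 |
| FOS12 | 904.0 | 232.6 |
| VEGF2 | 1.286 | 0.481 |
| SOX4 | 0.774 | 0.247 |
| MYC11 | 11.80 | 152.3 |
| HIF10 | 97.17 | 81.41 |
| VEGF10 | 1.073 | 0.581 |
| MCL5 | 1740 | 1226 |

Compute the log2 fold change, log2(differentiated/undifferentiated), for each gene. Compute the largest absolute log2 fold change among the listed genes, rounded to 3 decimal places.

3.690

log2(216.0/1415) = -2.712  (WNT10)
log2(232.6/904.0) = -1.958  (FOS12)
log2(0.481/1.286) = -1.419  (VEGF2)
log2(0.247/0.774) = -1.648  (SOX4)
log2(152.3/11.80) = 3.690  (MYC11)
log2(81.41/97.17) = -0.255  (HIF10)
log2(0.581/1.073) = -0.885  (VEGF10)
log2(1226/1740) = -0.505  (MCL5)
The largest magnitude belongs to MYC11.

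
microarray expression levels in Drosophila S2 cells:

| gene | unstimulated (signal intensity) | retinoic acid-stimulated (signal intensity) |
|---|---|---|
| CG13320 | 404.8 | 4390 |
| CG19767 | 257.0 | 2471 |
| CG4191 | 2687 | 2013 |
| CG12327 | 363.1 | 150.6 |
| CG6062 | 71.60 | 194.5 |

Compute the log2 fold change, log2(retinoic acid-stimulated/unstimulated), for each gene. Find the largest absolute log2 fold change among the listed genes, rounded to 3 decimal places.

3.439

log2(4390/404.8) = 3.439  (CG13320)
log2(2471/257.0) = 3.265  (CG19767)
log2(2013/2687) = -0.417  (CG4191)
log2(150.6/363.1) = -1.270  (CG12327)
log2(194.5/71.60) = 1.442  (CG6062)
The largest magnitude belongs to CG13320.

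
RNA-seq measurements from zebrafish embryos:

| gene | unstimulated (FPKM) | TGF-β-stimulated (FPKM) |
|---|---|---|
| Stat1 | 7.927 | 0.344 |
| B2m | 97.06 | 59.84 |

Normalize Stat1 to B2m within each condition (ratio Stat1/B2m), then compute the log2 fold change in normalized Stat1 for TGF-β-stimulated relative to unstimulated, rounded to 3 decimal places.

-3.829

Stat1/B2m (unstimulated) = 7.927 / 97.06 = 0.081671
Stat1/B2m (TGF-β-stimulated) = 0.344 / 59.84 = 0.0057487
Fold change = 0.0057487 / 0.081671 = 0.0704
log2(0.0704) = -3.8285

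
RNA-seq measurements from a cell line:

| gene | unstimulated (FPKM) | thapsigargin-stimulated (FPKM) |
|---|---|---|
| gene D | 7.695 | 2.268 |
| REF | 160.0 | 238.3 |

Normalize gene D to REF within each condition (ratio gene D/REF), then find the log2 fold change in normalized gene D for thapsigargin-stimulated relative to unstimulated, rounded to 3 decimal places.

-2.337

gene D/REF (unstimulated) = 7.695 / 160.0 = 0.048094
gene D/REF (thapsigargin-stimulated) = 2.268 / 238.3 = 0.0095174
Fold change = 0.0095174 / 0.048094 = 0.1979
log2(0.1979) = -2.3372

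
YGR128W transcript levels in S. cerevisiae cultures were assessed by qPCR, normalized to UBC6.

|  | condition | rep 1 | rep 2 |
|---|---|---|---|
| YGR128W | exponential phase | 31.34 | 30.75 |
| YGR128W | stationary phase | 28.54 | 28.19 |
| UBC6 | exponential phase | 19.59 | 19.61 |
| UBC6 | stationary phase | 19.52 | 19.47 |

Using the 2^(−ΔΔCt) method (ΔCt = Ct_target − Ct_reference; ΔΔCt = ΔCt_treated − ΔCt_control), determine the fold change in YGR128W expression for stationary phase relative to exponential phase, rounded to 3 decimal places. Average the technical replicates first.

5.959

Mean Ct: YGR128W exponential phase 31.045; YGR128W stationary phase 28.365; UBC6 exponential phase 19.600; UBC6 stationary phase 19.495
ΔCt(exponential phase) = 31.045 − 19.600 = 11.445
ΔCt(stationary phase) = 28.365 − 19.495 = 8.870
ΔΔCt = 8.870 − 11.445 = -2.575
Fold change = 2^(−(-2.575)) = 2^2.575 = 5.9587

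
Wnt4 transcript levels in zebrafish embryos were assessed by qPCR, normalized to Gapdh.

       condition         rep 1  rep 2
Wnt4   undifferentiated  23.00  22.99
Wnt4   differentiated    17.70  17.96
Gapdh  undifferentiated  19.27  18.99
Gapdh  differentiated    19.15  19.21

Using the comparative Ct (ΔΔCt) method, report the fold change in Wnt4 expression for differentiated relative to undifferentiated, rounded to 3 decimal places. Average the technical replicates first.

Mean Ct: Wnt4 undifferentiated 22.995; Wnt4 differentiated 17.830; Gapdh undifferentiated 19.130; Gapdh differentiated 19.180
ΔCt(undifferentiated) = 22.995 − 19.130 = 3.865
ΔCt(differentiated) = 17.830 − 19.180 = -1.350
ΔΔCt = -1.350 − 3.865 = -5.215
Fold change = 2^(−(-5.215)) = 2^5.215 = 37.1425

37.143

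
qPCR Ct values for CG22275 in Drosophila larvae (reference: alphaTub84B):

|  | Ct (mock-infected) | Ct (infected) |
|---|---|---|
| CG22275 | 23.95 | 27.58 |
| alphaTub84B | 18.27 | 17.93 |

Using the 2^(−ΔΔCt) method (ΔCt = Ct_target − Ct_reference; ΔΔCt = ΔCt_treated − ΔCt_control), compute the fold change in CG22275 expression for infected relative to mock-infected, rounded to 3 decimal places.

ΔCt(mock-infected) = 23.950 − 18.270 = 5.680
ΔCt(infected) = 27.580 − 17.930 = 9.650
ΔΔCt = 9.650 − 5.680 = 3.970
Fold change = 2^(−3.970) = 0.0638

0.064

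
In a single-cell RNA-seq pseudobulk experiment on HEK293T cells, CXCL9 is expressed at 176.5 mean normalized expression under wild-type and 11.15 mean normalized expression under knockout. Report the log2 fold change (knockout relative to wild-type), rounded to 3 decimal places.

-3.985

Fold change = 11.15 / 176.5 = 0.0632
log2(0.0632) = -3.9846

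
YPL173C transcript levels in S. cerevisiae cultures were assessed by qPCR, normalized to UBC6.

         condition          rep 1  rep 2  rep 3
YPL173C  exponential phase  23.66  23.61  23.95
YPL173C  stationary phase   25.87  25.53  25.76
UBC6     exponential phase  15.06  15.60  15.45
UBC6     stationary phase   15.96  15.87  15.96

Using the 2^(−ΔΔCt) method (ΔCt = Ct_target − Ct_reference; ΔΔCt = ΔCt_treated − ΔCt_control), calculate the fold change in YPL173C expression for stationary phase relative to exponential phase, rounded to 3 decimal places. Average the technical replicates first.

Mean Ct: YPL173C exponential phase 23.740; YPL173C stationary phase 25.720; UBC6 exponential phase 15.370; UBC6 stationary phase 15.930
ΔCt(exponential phase) = 23.740 − 15.370 = 8.370
ΔCt(stationary phase) = 25.720 − 15.930 = 9.790
ΔΔCt = 9.790 − 8.370 = 1.420
Fold change = 2^(−1.420) = 0.3737

0.374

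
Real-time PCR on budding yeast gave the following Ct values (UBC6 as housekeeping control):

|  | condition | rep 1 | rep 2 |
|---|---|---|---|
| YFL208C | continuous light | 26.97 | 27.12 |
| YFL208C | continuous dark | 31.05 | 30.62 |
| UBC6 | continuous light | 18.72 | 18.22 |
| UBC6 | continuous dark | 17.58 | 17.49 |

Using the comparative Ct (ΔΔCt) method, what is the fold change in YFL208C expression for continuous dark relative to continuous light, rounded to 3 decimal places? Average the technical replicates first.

0.038

Mean Ct: YFL208C continuous light 27.045; YFL208C continuous dark 30.835; UBC6 continuous light 18.470; UBC6 continuous dark 17.535
ΔCt(continuous light) = 27.045 − 18.470 = 8.575
ΔCt(continuous dark) = 30.835 − 17.535 = 13.300
ΔΔCt = 13.300 − 8.575 = 4.725
Fold change = 2^(−4.725) = 0.0378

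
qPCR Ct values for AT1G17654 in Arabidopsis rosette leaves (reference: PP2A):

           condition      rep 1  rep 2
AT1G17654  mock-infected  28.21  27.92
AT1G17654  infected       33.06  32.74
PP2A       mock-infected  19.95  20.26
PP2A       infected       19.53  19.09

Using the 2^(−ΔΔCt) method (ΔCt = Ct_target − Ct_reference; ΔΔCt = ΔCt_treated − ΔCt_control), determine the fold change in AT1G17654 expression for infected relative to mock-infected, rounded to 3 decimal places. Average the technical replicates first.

0.020

Mean Ct: AT1G17654 mock-infected 28.065; AT1G17654 infected 32.900; PP2A mock-infected 20.105; PP2A infected 19.310
ΔCt(mock-infected) = 28.065 − 20.105 = 7.960
ΔCt(infected) = 32.900 − 19.310 = 13.590
ΔΔCt = 13.590 − 7.960 = 5.630
Fold change = 2^(−5.630) = 0.0202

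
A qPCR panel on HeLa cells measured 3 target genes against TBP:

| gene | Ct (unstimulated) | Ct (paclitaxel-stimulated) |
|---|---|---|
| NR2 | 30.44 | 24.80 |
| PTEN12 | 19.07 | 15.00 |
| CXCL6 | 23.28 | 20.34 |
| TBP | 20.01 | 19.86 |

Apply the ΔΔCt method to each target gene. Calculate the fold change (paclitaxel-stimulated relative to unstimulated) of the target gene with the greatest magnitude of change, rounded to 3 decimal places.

NR2: ΔΔCt = (24.80−19.86) − (30.44−20.01) = 4.94 − 10.43 = -5.49; fold change = 2^5.49 = 44.942
PTEN12: ΔΔCt = (15.00−19.86) − (19.07−20.01) = -4.86 − (-0.94) = -3.92; fold change = 2^3.92 = 15.137
CXCL6: ΔΔCt = (20.34−19.86) − (23.28−20.01) = 0.48 − 3.27 = -2.79; fold change = 2^2.79 = 6.916
NR2 has the largest |ΔΔCt| = 5.49.

44.942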